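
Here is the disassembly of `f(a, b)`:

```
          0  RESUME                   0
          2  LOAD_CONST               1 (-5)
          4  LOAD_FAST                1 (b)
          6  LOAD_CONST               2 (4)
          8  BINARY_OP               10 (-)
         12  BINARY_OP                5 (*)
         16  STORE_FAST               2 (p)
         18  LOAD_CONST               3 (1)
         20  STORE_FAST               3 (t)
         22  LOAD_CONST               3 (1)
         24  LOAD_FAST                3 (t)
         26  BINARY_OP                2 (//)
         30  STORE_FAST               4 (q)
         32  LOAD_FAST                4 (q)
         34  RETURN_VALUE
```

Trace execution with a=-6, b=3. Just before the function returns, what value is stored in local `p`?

5

LOAD_CONST → push -5. Stack: [-5]
LOAD_FAST b → push 3. Stack: [-5, 3]
LOAD_CONST → push 4. Stack: [-5, 3, 4]
BINARY_OP - → 3 - 4 = -1. Stack: [-5, -1]
BINARY_OP * → -5 * -1 = 5. Stack: [5]
STORE_FAST p → p=5. Stack: []
LOAD_CONST → push 1. Stack: [1]
STORE_FAST t → t=1. Stack: []
LOAD_CONST → push 1. Stack: [1]
LOAD_FAST t → push 1. Stack: [1, 1]
BINARY_OP // → 1 // 1 = 1. Stack: [1]
STORE_FAST q → q=1. Stack: []
LOAD_FAST q → push 1. Stack: [1]
RETURN_VALUE → return 1.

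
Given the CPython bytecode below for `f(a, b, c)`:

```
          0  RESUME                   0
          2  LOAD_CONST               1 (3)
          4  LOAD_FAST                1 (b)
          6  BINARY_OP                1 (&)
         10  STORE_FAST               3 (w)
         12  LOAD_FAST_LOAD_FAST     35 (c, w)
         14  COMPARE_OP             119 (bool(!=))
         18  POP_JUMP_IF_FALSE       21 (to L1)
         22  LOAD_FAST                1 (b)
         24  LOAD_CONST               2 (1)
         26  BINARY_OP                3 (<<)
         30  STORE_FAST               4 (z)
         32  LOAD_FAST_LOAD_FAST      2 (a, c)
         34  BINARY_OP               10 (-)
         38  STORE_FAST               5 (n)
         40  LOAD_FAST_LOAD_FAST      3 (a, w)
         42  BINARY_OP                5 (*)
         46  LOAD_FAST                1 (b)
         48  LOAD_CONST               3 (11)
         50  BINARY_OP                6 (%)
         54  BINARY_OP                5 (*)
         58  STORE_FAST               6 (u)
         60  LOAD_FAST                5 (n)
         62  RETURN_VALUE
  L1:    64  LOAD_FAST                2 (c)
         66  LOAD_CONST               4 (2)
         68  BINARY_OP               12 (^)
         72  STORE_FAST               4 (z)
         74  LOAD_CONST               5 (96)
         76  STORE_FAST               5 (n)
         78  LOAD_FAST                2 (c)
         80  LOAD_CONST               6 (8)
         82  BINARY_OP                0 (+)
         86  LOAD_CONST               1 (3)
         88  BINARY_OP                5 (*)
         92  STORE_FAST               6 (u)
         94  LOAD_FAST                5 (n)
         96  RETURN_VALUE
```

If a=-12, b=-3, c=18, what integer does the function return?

LOAD_CONST → push 3. Stack: [3]
LOAD_FAST b → push -3. Stack: [3, -3]
BINARY_OP & → 3 & -3 = 1. Stack: [1]
STORE_FAST w → w=1. Stack: []
LOAD_FAST_LOAD_FAST c,w → push 18,1. Stack: [18, 1]
COMPARE_OP bool(!=) → 18 vs 1 = True. Stack: [True]
POP_JUMP_IF_FALSE → pop True; no jump. Stack: []
LOAD_FAST b → push -3. Stack: [-3]
LOAD_CONST → push 1. Stack: [-3, 1]
BINARY_OP << → -3 << 1 = -6. Stack: [-6]
STORE_FAST z → z=-6. Stack: []
LOAD_FAST_LOAD_FAST a,c → push -12,18. Stack: [-12, 18]
BINARY_OP - → -12 - 18 = -30. Stack: [-30]
STORE_FAST n → n=-30. Stack: []
LOAD_FAST_LOAD_FAST a,w → push -12,1. Stack: [-12, 1]
BINARY_OP * → -12 * 1 = -12. Stack: [-12]
LOAD_FAST b → push -3. Stack: [-12, -3]
LOAD_CONST → push 11. Stack: [-12, -3, 11]
BINARY_OP % → -3 % 11 = 8. Stack: [-12, 8]
BINARY_OP * → -12 * 8 = -96. Stack: [-96]
STORE_FAST u → u=-96. Stack: []
LOAD_FAST n → push -30. Stack: [-30]
RETURN_VALUE → return -30.

-30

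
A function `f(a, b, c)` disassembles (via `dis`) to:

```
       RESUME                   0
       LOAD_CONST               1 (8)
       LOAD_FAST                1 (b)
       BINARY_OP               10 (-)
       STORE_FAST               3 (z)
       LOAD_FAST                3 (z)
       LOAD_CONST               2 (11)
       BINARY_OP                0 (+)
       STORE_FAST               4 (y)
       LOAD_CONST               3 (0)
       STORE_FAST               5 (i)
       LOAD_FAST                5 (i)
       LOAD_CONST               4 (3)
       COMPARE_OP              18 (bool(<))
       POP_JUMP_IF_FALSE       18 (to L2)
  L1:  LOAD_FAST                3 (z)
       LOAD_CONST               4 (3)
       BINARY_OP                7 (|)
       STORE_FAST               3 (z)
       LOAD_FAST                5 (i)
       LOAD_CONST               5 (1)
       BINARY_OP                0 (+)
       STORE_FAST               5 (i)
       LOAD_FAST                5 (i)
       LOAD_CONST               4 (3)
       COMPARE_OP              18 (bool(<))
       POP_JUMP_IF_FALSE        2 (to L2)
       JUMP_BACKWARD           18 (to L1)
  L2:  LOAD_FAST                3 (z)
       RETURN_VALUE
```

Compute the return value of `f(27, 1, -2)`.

7

LOAD_CONST → push 8. Stack: [8]
LOAD_FAST b → push 1. Stack: [8, 1]
BINARY_OP - → 8 - 1 = 7. Stack: [7]
STORE_FAST z → z=7. Stack: []
LOAD_FAST z → push 7. Stack: [7]
LOAD_CONST → push 11. Stack: [7, 11]
BINARY_OP + → 7 + 11 = 18. Stack: [18]
STORE_FAST y → y=18. Stack: []
LOAD_CONST → push 0. Stack: [0]
STORE_FAST i → i=0. Stack: []
LOAD_FAST i → push 0. Stack: [0]
LOAD_CONST → push 3. Stack: [0, 3]
COMPARE_OP bool(<) → 0 vs 3 = True. Stack: [True]
POP_JUMP_IF_FALSE → pop True; no jump. Stack: []
LOAD_FAST z → push 7. Stack: [7]
LOAD_CONST → push 3. Stack: [7, 3]
BINARY_OP | → 7 | 3 = 7. Stack: [7]
STORE_FAST z → z=7. Stack: []
LOAD_FAST i → push 0. Stack: [0]
LOAD_CONST → push 1. Stack: [0, 1]
BINARY_OP + → 0 + 1 = 1. Stack: [1]
STORE_FAST i → i=1. Stack: []
LOAD_FAST i → push 1. Stack: [1]
LOAD_CONST → push 3. Stack: [1, 3]
COMPARE_OP bool(<) → 1 vs 3 = True. Stack: [True]
POP_JUMP_IF_FALSE → pop True; no jump. Stack: []
LOAD_FAST z → push 7. Stack: [7]
LOAD_CONST → push 3. Stack: [7, 3]
BINARY_OP | → 7 | 3 = 7. Stack: [7]
STORE_FAST z → z=7. Stack: []
LOAD_FAST i → push 1. Stack: [1]
LOAD_CONST → push 1. Stack: [1, 1]
BINARY_OP + → 1 + 1 = 2. Stack: [2]
STORE_FAST i → i=2. Stack: []
LOAD_FAST i → push 2. Stack: [2]
LOAD_CONST → push 3. Stack: [2, 3]
COMPARE_OP bool(<) → 2 vs 3 = True. Stack: [True]
POP_JUMP_IF_FALSE → pop True; no jump. Stack: []
LOAD_FAST z → push 7. Stack: [7]
LOAD_CONST → push 3. Stack: [7, 3]
BINARY_OP | → 7 | 3 = 7. Stack: [7]
STORE_FAST z → z=7. Stack: []
LOAD_FAST i → push 2. Stack: [2]
LOAD_CONST → push 1. Stack: [2, 1]
BINARY_OP + → 2 + 1 = 3. Stack: [3]
STORE_FAST i → i=3. Stack: []
LOAD_FAST i → push 3. Stack: [3]
LOAD_CONST → push 3. Stack: [3, 3]
COMPARE_OP bool(<) → 3 vs 3 = False. Stack: [False]
POP_JUMP_IF_FALSE → pop False; jump. Stack: []
LOAD_FAST z → push 7. Stack: [7]
RETURN_VALUE → return 7.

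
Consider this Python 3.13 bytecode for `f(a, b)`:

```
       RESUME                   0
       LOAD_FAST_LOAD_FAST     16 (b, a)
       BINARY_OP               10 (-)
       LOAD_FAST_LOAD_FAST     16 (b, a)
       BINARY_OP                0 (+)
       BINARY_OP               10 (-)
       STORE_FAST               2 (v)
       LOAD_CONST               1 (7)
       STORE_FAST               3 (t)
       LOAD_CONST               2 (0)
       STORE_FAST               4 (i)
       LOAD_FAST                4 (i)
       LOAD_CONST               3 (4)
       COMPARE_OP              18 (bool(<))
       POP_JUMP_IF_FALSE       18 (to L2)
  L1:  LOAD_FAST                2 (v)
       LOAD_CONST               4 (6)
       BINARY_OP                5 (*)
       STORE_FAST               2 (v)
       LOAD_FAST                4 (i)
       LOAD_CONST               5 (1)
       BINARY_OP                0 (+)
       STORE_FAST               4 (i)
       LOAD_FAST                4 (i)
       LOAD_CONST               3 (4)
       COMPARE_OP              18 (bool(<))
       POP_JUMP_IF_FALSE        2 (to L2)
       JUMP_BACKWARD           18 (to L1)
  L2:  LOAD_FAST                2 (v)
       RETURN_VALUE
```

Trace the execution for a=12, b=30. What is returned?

LOAD_FAST_LOAD_FAST b,a → push 30,12. Stack: [30, 12]
BINARY_OP - → 30 - 12 = 18. Stack: [18]
LOAD_FAST_LOAD_FAST b,a → push 30,12. Stack: [18, 30, 12]
BINARY_OP + → 30 + 12 = 42. Stack: [18, 42]
BINARY_OP - → 18 - 42 = -24. Stack: [-24]
STORE_FAST v → v=-24. Stack: []
LOAD_CONST → push 7. Stack: [7]
STORE_FAST t → t=7. Stack: []
LOAD_CONST → push 0. Stack: [0]
STORE_FAST i → i=0. Stack: []
LOAD_FAST i → push 0. Stack: [0]
LOAD_CONST → push 4. Stack: [0, 4]
COMPARE_OP bool(<) → 0 vs 4 = True. Stack: [True]
POP_JUMP_IF_FALSE → pop True; no jump. Stack: []
LOAD_FAST v → push -24. Stack: [-24]
LOAD_CONST → push 6. Stack: [-24, 6]
BINARY_OP * → -24 * 6 = -144. Stack: [-144]
STORE_FAST v → v=-144. Stack: []
LOAD_FAST i → push 0. Stack: [0]
LOAD_CONST → push 1. Stack: [0, 1]
BINARY_OP + → 0 + 1 = 1. Stack: [1]
STORE_FAST i → i=1. Stack: []
LOAD_FAST i → push 1. Stack: [1]
LOAD_CONST → push 4. Stack: [1, 4]
COMPARE_OP bool(<) → 1 vs 4 = True. Stack: [True]
POP_JUMP_IF_FALSE → pop True; no jump. Stack: []
LOAD_FAST v → push -144. Stack: [-144]
LOAD_CONST → push 6. Stack: [-144, 6]
BINARY_OP * → -144 * 6 = -864. Stack: [-864]
STORE_FAST v → v=-864. Stack: []
LOAD_FAST i → push 1. Stack: [1]
LOAD_CONST → push 1. Stack: [1, 1]
BINARY_OP + → 1 + 1 = 2. Stack: [2]
STORE_FAST i → i=2. Stack: []
LOAD_FAST i → push 2. Stack: [2]
LOAD_CONST → push 4. Stack: [2, 4]
COMPARE_OP bool(<) → 2 vs 4 = True. Stack: [True]
POP_JUMP_IF_FALSE → pop True; no jump. Stack: []
LOAD_FAST v → push -864. Stack: [-864]
LOAD_CONST → push 6. Stack: [-864, 6]
BINARY_OP * → -864 * 6 = -5184. Stack: [-5184]
STORE_FAST v → v=-5184. Stack: []
LOAD_FAST i → push 2. Stack: [2]
LOAD_CONST → push 1. Stack: [2, 1]
BINARY_OP + → 2 + 1 = 3. Stack: [3]
STORE_FAST i → i=3. Stack: []
LOAD_FAST i → push 3. Stack: [3]
LOAD_CONST → push 4. Stack: [3, 4]
COMPARE_OP bool(<) → 3 vs 4 = True. Stack: [True]
POP_JUMP_IF_FALSE → pop True; no jump. Stack: []
LOAD_FAST v → push -5184. Stack: [-5184]
LOAD_CONST → push 6. Stack: [-5184, 6]
BINARY_OP * → -5184 * 6 = -31104. Stack: [-31104]
STORE_FAST v → v=-31104. Stack: []
LOAD_FAST i → push 3. Stack: [3]
LOAD_CONST → push 1. Stack: [3, 1]
BINARY_OP + → 3 + 1 = 4. Stack: [4]
STORE_FAST i → i=4. Stack: []
LOAD_FAST i → push 4. Stack: [4]
LOAD_CONST → push 4. Stack: [4, 4]
COMPARE_OP bool(<) → 4 vs 4 = False. Stack: [False]
POP_JUMP_IF_FALSE → pop False; jump. Stack: []
LOAD_FAST v → push -31104. Stack: [-31104]
RETURN_VALUE → return -31104.

-31104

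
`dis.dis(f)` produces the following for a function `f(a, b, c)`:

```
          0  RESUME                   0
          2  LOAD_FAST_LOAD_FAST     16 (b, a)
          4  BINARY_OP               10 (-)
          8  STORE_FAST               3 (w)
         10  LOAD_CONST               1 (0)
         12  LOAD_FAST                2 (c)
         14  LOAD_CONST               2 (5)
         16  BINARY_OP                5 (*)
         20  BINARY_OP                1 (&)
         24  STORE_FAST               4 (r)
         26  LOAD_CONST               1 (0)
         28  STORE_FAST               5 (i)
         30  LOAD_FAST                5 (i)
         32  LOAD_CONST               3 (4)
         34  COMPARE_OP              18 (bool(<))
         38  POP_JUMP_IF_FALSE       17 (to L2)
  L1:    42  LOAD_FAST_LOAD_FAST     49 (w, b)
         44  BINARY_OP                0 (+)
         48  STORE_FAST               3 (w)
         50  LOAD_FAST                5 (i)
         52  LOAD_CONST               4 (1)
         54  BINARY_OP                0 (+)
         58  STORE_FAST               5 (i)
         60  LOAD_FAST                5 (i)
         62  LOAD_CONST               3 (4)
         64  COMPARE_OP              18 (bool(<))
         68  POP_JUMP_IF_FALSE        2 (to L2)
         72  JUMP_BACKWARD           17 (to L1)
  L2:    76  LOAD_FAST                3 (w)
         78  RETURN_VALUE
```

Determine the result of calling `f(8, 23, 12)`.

107

LOAD_FAST_LOAD_FAST b,a → push 23,8. Stack: [23, 8]
BINARY_OP - → 23 - 8 = 15. Stack: [15]
STORE_FAST w → w=15. Stack: []
LOAD_CONST → push 0. Stack: [0]
LOAD_FAST c → push 12. Stack: [0, 12]
LOAD_CONST → push 5. Stack: [0, 12, 5]
BINARY_OP * → 12 * 5 = 60. Stack: [0, 60]
BINARY_OP & → 0 & 60 = 0. Stack: [0]
STORE_FAST r → r=0. Stack: []
LOAD_CONST → push 0. Stack: [0]
STORE_FAST i → i=0. Stack: []
LOAD_FAST i → push 0. Stack: [0]
LOAD_CONST → push 4. Stack: [0, 4]
COMPARE_OP bool(<) → 0 vs 4 = True. Stack: [True]
POP_JUMP_IF_FALSE → pop True; no jump. Stack: []
LOAD_FAST_LOAD_FAST w,b → push 15,23. Stack: [15, 23]
BINARY_OP + → 15 + 23 = 38. Stack: [38]
STORE_FAST w → w=38. Stack: []
LOAD_FAST i → push 0. Stack: [0]
LOAD_CONST → push 1. Stack: [0, 1]
BINARY_OP + → 0 + 1 = 1. Stack: [1]
STORE_FAST i → i=1. Stack: []
LOAD_FAST i → push 1. Stack: [1]
LOAD_CONST → push 4. Stack: [1, 4]
COMPARE_OP bool(<) → 1 vs 4 = True. Stack: [True]
POP_JUMP_IF_FALSE → pop True; no jump. Stack: []
LOAD_FAST_LOAD_FAST w,b → push 38,23. Stack: [38, 23]
BINARY_OP + → 38 + 23 = 61. Stack: [61]
STORE_FAST w → w=61. Stack: []
LOAD_FAST i → push 1. Stack: [1]
LOAD_CONST → push 1. Stack: [1, 1]
BINARY_OP + → 1 + 1 = 2. Stack: [2]
STORE_FAST i → i=2. Stack: []
LOAD_FAST i → push 2. Stack: [2]
LOAD_CONST → push 4. Stack: [2, 4]
COMPARE_OP bool(<) → 2 vs 4 = True. Stack: [True]
POP_JUMP_IF_FALSE → pop True; no jump. Stack: []
LOAD_FAST_LOAD_FAST w,b → push 61,23. Stack: [61, 23]
BINARY_OP + → 61 + 23 = 84. Stack: [84]
STORE_FAST w → w=84. Stack: []
LOAD_FAST i → push 2. Stack: [2]
LOAD_CONST → push 1. Stack: [2, 1]
BINARY_OP + → 2 + 1 = 3. Stack: [3]
STORE_FAST i → i=3. Stack: []
LOAD_FAST i → push 3. Stack: [3]
LOAD_CONST → push 4. Stack: [3, 4]
COMPARE_OP bool(<) → 3 vs 4 = True. Stack: [True]
POP_JUMP_IF_FALSE → pop True; no jump. Stack: []
LOAD_FAST_LOAD_FAST w,b → push 84,23. Stack: [84, 23]
BINARY_OP + → 84 + 23 = 107. Stack: [107]
STORE_FAST w → w=107. Stack: []
LOAD_FAST i → push 3. Stack: [3]
LOAD_CONST → push 1. Stack: [3, 1]
BINARY_OP + → 3 + 1 = 4. Stack: [4]
STORE_FAST i → i=4. Stack: []
LOAD_FAST i → push 4. Stack: [4]
LOAD_CONST → push 4. Stack: [4, 4]
COMPARE_OP bool(<) → 4 vs 4 = False. Stack: [False]
POP_JUMP_IF_FALSE → pop False; jump. Stack: []
LOAD_FAST w → push 107. Stack: [107]
RETURN_VALUE → return 107.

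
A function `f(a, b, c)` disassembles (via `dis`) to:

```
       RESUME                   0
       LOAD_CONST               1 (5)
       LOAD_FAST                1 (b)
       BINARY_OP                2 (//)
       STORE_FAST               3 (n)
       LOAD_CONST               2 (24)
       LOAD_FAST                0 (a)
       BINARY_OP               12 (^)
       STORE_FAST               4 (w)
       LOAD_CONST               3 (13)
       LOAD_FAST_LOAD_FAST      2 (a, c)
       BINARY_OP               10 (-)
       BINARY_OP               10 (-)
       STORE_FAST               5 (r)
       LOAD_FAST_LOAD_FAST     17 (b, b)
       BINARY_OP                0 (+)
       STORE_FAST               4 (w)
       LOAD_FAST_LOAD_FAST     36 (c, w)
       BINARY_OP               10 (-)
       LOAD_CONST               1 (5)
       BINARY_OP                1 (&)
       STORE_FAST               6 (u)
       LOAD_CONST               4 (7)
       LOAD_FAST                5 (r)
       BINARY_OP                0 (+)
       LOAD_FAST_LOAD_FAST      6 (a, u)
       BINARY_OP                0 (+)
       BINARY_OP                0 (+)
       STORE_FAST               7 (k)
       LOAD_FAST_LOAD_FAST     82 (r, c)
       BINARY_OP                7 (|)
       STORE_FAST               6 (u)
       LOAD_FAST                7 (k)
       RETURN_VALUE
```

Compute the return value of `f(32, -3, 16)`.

LOAD_CONST → push 5. Stack: [5]
LOAD_FAST b → push -3. Stack: [5, -3]
BINARY_OP // → 5 // -3 = -2. Stack: [-2]
STORE_FAST n → n=-2. Stack: []
LOAD_CONST → push 24. Stack: [24]
LOAD_FAST a → push 32. Stack: [24, 32]
BINARY_OP ^ → 24 ^ 32 = 56. Stack: [56]
STORE_FAST w → w=56. Stack: []
LOAD_CONST → push 13. Stack: [13]
LOAD_FAST_LOAD_FAST a,c → push 32,16. Stack: [13, 32, 16]
BINARY_OP - → 32 - 16 = 16. Stack: [13, 16]
BINARY_OP - → 13 - 16 = -3. Stack: [-3]
STORE_FAST r → r=-3. Stack: []
LOAD_FAST_LOAD_FAST b,b → push -3,-3. Stack: [-3, -3]
BINARY_OP + → -3 + -3 = -6. Stack: [-6]
STORE_FAST w → w=-6. Stack: []
LOAD_FAST_LOAD_FAST c,w → push 16,-6. Stack: [16, -6]
BINARY_OP - → 16 - -6 = 22. Stack: [22]
LOAD_CONST → push 5. Stack: [22, 5]
BINARY_OP & → 22 & 5 = 4. Stack: [4]
STORE_FAST u → u=4. Stack: []
LOAD_CONST → push 7. Stack: [7]
LOAD_FAST r → push -3. Stack: [7, -3]
BINARY_OP + → 7 + -3 = 4. Stack: [4]
LOAD_FAST_LOAD_FAST a,u → push 32,4. Stack: [4, 32, 4]
BINARY_OP + → 32 + 4 = 36. Stack: [4, 36]
BINARY_OP + → 4 + 36 = 40. Stack: [40]
STORE_FAST k → k=40. Stack: []
LOAD_FAST_LOAD_FAST r,c → push -3,16. Stack: [-3, 16]
BINARY_OP | → -3 | 16 = -3. Stack: [-3]
STORE_FAST u → u=-3. Stack: []
LOAD_FAST k → push 40. Stack: [40]
RETURN_VALUE → return 40.

40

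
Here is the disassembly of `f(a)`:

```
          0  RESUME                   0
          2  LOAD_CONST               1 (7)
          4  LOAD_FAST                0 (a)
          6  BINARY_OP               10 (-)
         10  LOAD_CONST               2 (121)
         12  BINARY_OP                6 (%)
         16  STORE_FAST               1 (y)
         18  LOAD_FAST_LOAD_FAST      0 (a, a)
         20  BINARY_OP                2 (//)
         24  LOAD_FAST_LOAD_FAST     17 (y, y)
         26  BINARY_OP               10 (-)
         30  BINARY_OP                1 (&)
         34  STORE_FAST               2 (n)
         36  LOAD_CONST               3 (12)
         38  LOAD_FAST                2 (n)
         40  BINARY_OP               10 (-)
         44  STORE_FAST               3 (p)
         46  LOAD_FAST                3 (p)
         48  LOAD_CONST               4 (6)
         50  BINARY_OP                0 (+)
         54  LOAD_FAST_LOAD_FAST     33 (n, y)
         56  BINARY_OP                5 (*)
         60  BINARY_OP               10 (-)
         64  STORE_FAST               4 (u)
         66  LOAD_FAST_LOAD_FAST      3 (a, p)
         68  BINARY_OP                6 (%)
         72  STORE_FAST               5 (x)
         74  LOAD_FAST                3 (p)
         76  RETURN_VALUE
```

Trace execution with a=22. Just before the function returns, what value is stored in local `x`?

10

LOAD_CONST → push 7. Stack: [7]
LOAD_FAST a → push 22. Stack: [7, 22]
BINARY_OP - → 7 - 22 = -15. Stack: [-15]
LOAD_CONST → push 121. Stack: [-15, 121]
BINARY_OP % → -15 % 121 = 106. Stack: [106]
STORE_FAST y → y=106. Stack: []
LOAD_FAST_LOAD_FAST a,a → push 22,22. Stack: [22, 22]
BINARY_OP // → 22 // 22 = 1. Stack: [1]
LOAD_FAST_LOAD_FAST y,y → push 106,106. Stack: [1, 106, 106]
BINARY_OP - → 106 - 106 = 0. Stack: [1, 0]
BINARY_OP & → 1 & 0 = 0. Stack: [0]
STORE_FAST n → n=0. Stack: []
LOAD_CONST → push 12. Stack: [12]
LOAD_FAST n → push 0. Stack: [12, 0]
BINARY_OP - → 12 - 0 = 12. Stack: [12]
STORE_FAST p → p=12. Stack: []
LOAD_FAST p → push 12. Stack: [12]
LOAD_CONST → push 6. Stack: [12, 6]
BINARY_OP + → 12 + 6 = 18. Stack: [18]
LOAD_FAST_LOAD_FAST n,y → push 0,106. Stack: [18, 0, 106]
BINARY_OP * → 0 * 106 = 0. Stack: [18, 0]
BINARY_OP - → 18 - 0 = 18. Stack: [18]
STORE_FAST u → u=18. Stack: []
LOAD_FAST_LOAD_FAST a,p → push 22,12. Stack: [22, 12]
BINARY_OP % → 22 % 12 = 10. Stack: [10]
STORE_FAST x → x=10. Stack: []
LOAD_FAST p → push 12. Stack: [12]
RETURN_VALUE → return 12.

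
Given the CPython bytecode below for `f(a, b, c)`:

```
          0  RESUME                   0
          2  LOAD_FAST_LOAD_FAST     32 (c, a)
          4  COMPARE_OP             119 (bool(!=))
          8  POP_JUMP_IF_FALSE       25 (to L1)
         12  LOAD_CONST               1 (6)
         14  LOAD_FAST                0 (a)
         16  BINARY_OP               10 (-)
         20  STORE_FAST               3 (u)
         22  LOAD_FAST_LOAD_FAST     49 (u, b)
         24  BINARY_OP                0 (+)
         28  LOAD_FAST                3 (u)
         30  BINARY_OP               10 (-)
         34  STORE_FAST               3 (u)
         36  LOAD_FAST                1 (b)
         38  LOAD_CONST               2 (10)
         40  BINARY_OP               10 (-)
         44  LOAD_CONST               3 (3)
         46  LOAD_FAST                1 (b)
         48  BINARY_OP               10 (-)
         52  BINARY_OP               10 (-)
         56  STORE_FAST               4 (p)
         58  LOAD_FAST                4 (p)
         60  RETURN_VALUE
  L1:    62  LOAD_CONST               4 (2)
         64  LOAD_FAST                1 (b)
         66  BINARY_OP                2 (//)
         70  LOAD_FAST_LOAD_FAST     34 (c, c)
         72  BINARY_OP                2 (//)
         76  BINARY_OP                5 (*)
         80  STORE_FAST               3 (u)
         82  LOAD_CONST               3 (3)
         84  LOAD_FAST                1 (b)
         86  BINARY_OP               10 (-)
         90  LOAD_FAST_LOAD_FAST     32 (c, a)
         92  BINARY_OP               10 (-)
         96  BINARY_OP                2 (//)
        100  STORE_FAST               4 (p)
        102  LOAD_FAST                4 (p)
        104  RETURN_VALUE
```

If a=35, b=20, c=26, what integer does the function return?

27

LOAD_FAST_LOAD_FAST c,a → push 26,35. Stack: [26, 35]
COMPARE_OP bool(!=) → 26 vs 35 = True. Stack: [True]
POP_JUMP_IF_FALSE → pop True; no jump. Stack: []
LOAD_CONST → push 6. Stack: [6]
LOAD_FAST a → push 35. Stack: [6, 35]
BINARY_OP - → 6 - 35 = -29. Stack: [-29]
STORE_FAST u → u=-29. Stack: []
LOAD_FAST_LOAD_FAST u,b → push -29,20. Stack: [-29, 20]
BINARY_OP + → -29 + 20 = -9. Stack: [-9]
LOAD_FAST u → push -29. Stack: [-9, -29]
BINARY_OP - → -9 - -29 = 20. Stack: [20]
STORE_FAST u → u=20. Stack: []
LOAD_FAST b → push 20. Stack: [20]
LOAD_CONST → push 10. Stack: [20, 10]
BINARY_OP - → 20 - 10 = 10. Stack: [10]
LOAD_CONST → push 3. Stack: [10, 3]
LOAD_FAST b → push 20. Stack: [10, 3, 20]
BINARY_OP - → 3 - 20 = -17. Stack: [10, -17]
BINARY_OP - → 10 - -17 = 27. Stack: [27]
STORE_FAST p → p=27. Stack: []
LOAD_FAST p → push 27. Stack: [27]
RETURN_VALUE → return 27.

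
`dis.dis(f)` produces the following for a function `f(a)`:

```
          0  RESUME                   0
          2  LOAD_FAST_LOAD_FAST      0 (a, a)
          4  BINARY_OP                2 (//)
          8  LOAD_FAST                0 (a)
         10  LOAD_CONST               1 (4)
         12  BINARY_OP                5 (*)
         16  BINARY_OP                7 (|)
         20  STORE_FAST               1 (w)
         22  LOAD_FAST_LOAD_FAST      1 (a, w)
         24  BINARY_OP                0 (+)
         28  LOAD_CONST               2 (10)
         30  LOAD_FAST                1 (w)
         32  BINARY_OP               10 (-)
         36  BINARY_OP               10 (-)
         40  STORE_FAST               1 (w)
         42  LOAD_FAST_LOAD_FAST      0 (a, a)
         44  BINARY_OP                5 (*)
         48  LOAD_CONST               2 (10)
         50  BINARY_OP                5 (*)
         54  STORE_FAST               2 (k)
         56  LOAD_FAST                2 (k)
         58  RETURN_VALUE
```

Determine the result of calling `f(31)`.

9610

LOAD_FAST_LOAD_FAST a,a → push 31,31. Stack: [31, 31]
BINARY_OP // → 31 // 31 = 1. Stack: [1]
LOAD_FAST a → push 31. Stack: [1, 31]
LOAD_CONST → push 4. Stack: [1, 31, 4]
BINARY_OP * → 31 * 4 = 124. Stack: [1, 124]
BINARY_OP | → 1 | 124 = 125. Stack: [125]
STORE_FAST w → w=125. Stack: []
LOAD_FAST_LOAD_FAST a,w → push 31,125. Stack: [31, 125]
BINARY_OP + → 31 + 125 = 156. Stack: [156]
LOAD_CONST → push 10. Stack: [156, 10]
LOAD_FAST w → push 125. Stack: [156, 10, 125]
BINARY_OP - → 10 - 125 = -115. Stack: [156, -115]
BINARY_OP - → 156 - -115 = 271. Stack: [271]
STORE_FAST w → w=271. Stack: []
LOAD_FAST_LOAD_FAST a,a → push 31,31. Stack: [31, 31]
BINARY_OP * → 31 * 31 = 961. Stack: [961]
LOAD_CONST → push 10. Stack: [961, 10]
BINARY_OP * → 961 * 10 = 9610. Stack: [9610]
STORE_FAST k → k=9610. Stack: []
LOAD_FAST k → push 9610. Stack: [9610]
RETURN_VALUE → return 9610.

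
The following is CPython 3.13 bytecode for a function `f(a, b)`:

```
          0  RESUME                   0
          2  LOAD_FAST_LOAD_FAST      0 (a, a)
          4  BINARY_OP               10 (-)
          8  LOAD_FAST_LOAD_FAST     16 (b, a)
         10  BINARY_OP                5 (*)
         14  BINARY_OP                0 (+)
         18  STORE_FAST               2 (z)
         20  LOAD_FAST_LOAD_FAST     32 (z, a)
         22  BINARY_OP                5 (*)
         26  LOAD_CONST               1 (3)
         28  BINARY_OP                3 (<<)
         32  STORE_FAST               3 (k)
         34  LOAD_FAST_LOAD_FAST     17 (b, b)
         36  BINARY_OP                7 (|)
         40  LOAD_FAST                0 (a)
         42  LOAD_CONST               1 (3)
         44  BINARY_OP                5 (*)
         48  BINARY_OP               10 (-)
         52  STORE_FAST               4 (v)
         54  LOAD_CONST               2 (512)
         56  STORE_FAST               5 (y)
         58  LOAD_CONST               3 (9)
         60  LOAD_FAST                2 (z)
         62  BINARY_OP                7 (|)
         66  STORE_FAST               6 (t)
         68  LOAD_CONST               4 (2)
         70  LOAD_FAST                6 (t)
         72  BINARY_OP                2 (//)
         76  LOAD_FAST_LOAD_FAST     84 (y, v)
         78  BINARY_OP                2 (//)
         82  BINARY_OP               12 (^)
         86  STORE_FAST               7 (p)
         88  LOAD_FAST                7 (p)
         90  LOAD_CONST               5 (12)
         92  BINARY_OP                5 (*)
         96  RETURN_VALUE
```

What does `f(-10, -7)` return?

LOAD_FAST_LOAD_FAST a,a → push -10,-10. Stack: [-10, -10]
BINARY_OP - → -10 - -10 = 0. Stack: [0]
LOAD_FAST_LOAD_FAST b,a → push -7,-10. Stack: [0, -7, -10]
BINARY_OP * → -7 * -10 = 70. Stack: [0, 70]
BINARY_OP + → 0 + 70 = 70. Stack: [70]
STORE_FAST z → z=70. Stack: []
LOAD_FAST_LOAD_FAST z,a → push 70,-10. Stack: [70, -10]
BINARY_OP * → 70 * -10 = -700. Stack: [-700]
LOAD_CONST → push 3. Stack: [-700, 3]
BINARY_OP << → -700 << 3 = -5600. Stack: [-5600]
STORE_FAST k → k=-5600. Stack: []
LOAD_FAST_LOAD_FAST b,b → push -7,-7. Stack: [-7, -7]
BINARY_OP | → -7 | -7 = -7. Stack: [-7]
LOAD_FAST a → push -10. Stack: [-7, -10]
LOAD_CONST → push 3. Stack: [-7, -10, 3]
BINARY_OP * → -10 * 3 = -30. Stack: [-7, -30]
BINARY_OP - → -7 - -30 = 23. Stack: [23]
STORE_FAST v → v=23. Stack: []
LOAD_CONST → push 512. Stack: [512]
STORE_FAST y → y=512. Stack: []
LOAD_CONST → push 9. Stack: [9]
LOAD_FAST z → push 70. Stack: [9, 70]
BINARY_OP | → 9 | 70 = 79. Stack: [79]
STORE_FAST t → t=79. Stack: []
LOAD_CONST → push 2. Stack: [2]
LOAD_FAST t → push 79. Stack: [2, 79]
BINARY_OP // → 2 // 79 = 0. Stack: [0]
LOAD_FAST_LOAD_FAST y,v → push 512,23. Stack: [0, 512, 23]
BINARY_OP // → 512 // 23 = 22. Stack: [0, 22]
BINARY_OP ^ → 0 ^ 22 = 22. Stack: [22]
STORE_FAST p → p=22. Stack: []
LOAD_FAST p → push 22. Stack: [22]
LOAD_CONST → push 12. Stack: [22, 12]
BINARY_OP * → 22 * 12 = 264. Stack: [264]
RETURN_VALUE → return 264.

264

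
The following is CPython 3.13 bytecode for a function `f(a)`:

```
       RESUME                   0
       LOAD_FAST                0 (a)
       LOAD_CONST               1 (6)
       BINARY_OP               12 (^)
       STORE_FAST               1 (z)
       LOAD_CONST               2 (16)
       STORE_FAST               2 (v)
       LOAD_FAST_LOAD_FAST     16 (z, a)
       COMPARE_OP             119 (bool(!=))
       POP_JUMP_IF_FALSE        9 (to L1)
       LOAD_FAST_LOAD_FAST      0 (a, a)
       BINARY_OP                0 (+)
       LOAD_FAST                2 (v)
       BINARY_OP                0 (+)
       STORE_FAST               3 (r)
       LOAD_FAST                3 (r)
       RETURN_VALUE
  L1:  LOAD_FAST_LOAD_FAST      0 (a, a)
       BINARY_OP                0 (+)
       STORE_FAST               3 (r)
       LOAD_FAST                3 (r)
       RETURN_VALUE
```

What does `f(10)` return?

36

LOAD_FAST a → push 10. Stack: [10]
LOAD_CONST → push 6. Stack: [10, 6]
BINARY_OP ^ → 10 ^ 6 = 12. Stack: [12]
STORE_FAST z → z=12. Stack: []
LOAD_CONST → push 16. Stack: [16]
STORE_FAST v → v=16. Stack: []
LOAD_FAST_LOAD_FAST z,a → push 12,10. Stack: [12, 10]
COMPARE_OP bool(!=) → 12 vs 10 = True. Stack: [True]
POP_JUMP_IF_FALSE → pop True; no jump. Stack: []
LOAD_FAST_LOAD_FAST a,a → push 10,10. Stack: [10, 10]
BINARY_OP + → 10 + 10 = 20. Stack: [20]
LOAD_FAST v → push 16. Stack: [20, 16]
BINARY_OP + → 20 + 16 = 36. Stack: [36]
STORE_FAST r → r=36. Stack: []
LOAD_FAST r → push 36. Stack: [36]
RETURN_VALUE → return 36.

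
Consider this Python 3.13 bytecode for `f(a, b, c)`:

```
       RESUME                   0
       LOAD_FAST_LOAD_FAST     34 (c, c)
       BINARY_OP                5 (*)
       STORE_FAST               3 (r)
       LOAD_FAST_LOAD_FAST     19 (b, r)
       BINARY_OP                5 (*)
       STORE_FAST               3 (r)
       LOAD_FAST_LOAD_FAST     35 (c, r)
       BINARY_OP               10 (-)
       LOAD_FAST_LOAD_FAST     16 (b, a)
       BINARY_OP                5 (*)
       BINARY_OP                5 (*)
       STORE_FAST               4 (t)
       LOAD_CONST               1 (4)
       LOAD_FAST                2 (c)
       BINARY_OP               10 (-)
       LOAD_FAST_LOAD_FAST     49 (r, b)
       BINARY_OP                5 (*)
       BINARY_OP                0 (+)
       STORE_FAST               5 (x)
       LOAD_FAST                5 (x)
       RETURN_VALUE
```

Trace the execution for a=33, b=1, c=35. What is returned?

1194

LOAD_FAST_LOAD_FAST c,c → push 35,35. Stack: [35, 35]
BINARY_OP * → 35 * 35 = 1225. Stack: [1225]
STORE_FAST r → r=1225. Stack: []
LOAD_FAST_LOAD_FAST b,r → push 1,1225. Stack: [1, 1225]
BINARY_OP * → 1 * 1225 = 1225. Stack: [1225]
STORE_FAST r → r=1225. Stack: []
LOAD_FAST_LOAD_FAST c,r → push 35,1225. Stack: [35, 1225]
BINARY_OP - → 35 - 1225 = -1190. Stack: [-1190]
LOAD_FAST_LOAD_FAST b,a → push 1,33. Stack: [-1190, 1, 33]
BINARY_OP * → 1 * 33 = 33. Stack: [-1190, 33]
BINARY_OP * → -1190 * 33 = -39270. Stack: [-39270]
STORE_FAST t → t=-39270. Stack: []
LOAD_CONST → push 4. Stack: [4]
LOAD_FAST c → push 35. Stack: [4, 35]
BINARY_OP - → 4 - 35 = -31. Stack: [-31]
LOAD_FAST_LOAD_FAST r,b → push 1225,1. Stack: [-31, 1225, 1]
BINARY_OP * → 1225 * 1 = 1225. Stack: [-31, 1225]
BINARY_OP + → -31 + 1225 = 1194. Stack: [1194]
STORE_FAST x → x=1194. Stack: []
LOAD_FAST x → push 1194. Stack: [1194]
RETURN_VALUE → return 1194.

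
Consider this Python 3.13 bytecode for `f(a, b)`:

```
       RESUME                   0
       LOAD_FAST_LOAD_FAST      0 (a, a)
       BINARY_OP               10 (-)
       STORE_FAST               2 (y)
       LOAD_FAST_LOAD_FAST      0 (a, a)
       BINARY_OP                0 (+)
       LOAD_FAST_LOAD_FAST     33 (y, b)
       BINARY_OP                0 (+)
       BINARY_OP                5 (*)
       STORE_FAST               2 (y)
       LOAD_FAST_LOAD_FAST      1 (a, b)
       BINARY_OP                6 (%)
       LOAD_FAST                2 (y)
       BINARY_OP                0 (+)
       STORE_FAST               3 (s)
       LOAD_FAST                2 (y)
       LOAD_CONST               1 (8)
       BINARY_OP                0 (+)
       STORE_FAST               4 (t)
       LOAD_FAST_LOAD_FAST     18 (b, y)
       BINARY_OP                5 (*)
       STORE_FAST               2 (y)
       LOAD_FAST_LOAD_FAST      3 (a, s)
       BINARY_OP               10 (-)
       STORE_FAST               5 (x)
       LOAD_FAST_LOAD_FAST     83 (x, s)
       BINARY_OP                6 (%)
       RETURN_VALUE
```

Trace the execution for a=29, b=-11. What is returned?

LOAD_FAST_LOAD_FAST a,a → push 29,29. Stack: [29, 29]
BINARY_OP - → 29 - 29 = 0. Stack: [0]
STORE_FAST y → y=0. Stack: []
LOAD_FAST_LOAD_FAST a,a → push 29,29. Stack: [29, 29]
BINARY_OP + → 29 + 29 = 58. Stack: [58]
LOAD_FAST_LOAD_FAST y,b → push 0,-11. Stack: [58, 0, -11]
BINARY_OP + → 0 + -11 = -11. Stack: [58, -11]
BINARY_OP * → 58 * -11 = -638. Stack: [-638]
STORE_FAST y → y=-638. Stack: []
LOAD_FAST_LOAD_FAST a,b → push 29,-11. Stack: [29, -11]
BINARY_OP % → 29 % -11 = -4. Stack: [-4]
LOAD_FAST y → push -638. Stack: [-4, -638]
BINARY_OP + → -4 + -638 = -642. Stack: [-642]
STORE_FAST s → s=-642. Stack: []
LOAD_FAST y → push -638. Stack: [-638]
LOAD_CONST → push 8. Stack: [-638, 8]
BINARY_OP + → -638 + 8 = -630. Stack: [-630]
STORE_FAST t → t=-630. Stack: []
LOAD_FAST_LOAD_FAST b,y → push -11,-638. Stack: [-11, -638]
BINARY_OP * → -11 * -638 = 7018. Stack: [7018]
STORE_FAST y → y=7018. Stack: []
LOAD_FAST_LOAD_FAST a,s → push 29,-642. Stack: [29, -642]
BINARY_OP - → 29 - -642 = 671. Stack: [671]
STORE_FAST x → x=671. Stack: []
LOAD_FAST_LOAD_FAST x,s → push 671,-642. Stack: [671, -642]
BINARY_OP % → 671 % -642 = -613. Stack: [-613]
RETURN_VALUE → return -613.

-613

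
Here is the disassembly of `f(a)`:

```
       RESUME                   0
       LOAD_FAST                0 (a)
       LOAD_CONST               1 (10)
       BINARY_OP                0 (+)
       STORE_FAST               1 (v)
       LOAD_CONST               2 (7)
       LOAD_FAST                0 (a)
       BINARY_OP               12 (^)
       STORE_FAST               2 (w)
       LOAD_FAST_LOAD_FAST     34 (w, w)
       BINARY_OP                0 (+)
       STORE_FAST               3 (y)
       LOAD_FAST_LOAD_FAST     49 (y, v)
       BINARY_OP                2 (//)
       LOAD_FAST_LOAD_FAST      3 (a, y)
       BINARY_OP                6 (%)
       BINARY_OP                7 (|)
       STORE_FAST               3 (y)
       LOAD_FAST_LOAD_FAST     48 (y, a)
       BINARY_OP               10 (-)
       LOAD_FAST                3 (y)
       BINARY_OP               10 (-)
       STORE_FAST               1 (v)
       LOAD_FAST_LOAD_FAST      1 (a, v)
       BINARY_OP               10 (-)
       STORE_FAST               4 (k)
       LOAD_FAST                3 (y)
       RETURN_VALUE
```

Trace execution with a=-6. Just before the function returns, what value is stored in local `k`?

-12

LOAD_FAST a → push -6. Stack: [-6]
LOAD_CONST → push 10. Stack: [-6, 10]
BINARY_OP + → -6 + 10 = 4. Stack: [4]
STORE_FAST v → v=4. Stack: []
LOAD_CONST → push 7. Stack: [7]
LOAD_FAST a → push -6. Stack: [7, -6]
BINARY_OP ^ → 7 ^ -6 = -3. Stack: [-3]
STORE_FAST w → w=-3. Stack: []
LOAD_FAST_LOAD_FAST w,w → push -3,-3. Stack: [-3, -3]
BINARY_OP + → -3 + -3 = -6. Stack: [-6]
STORE_FAST y → y=-6. Stack: []
LOAD_FAST_LOAD_FAST y,v → push -6,4. Stack: [-6, 4]
BINARY_OP // → -6 // 4 = -2. Stack: [-2]
LOAD_FAST_LOAD_FAST a,y → push -6,-6. Stack: [-2, -6, -6]
BINARY_OP % → -6 % -6 = 0. Stack: [-2, 0]
BINARY_OP | → -2 | 0 = -2. Stack: [-2]
STORE_FAST y → y=-2. Stack: []
LOAD_FAST_LOAD_FAST y,a → push -2,-6. Stack: [-2, -6]
BINARY_OP - → -2 - -6 = 4. Stack: [4]
LOAD_FAST y → push -2. Stack: [4, -2]
BINARY_OP - → 4 - -2 = 6. Stack: [6]
STORE_FAST v → v=6. Stack: []
LOAD_FAST_LOAD_FAST a,v → push -6,6. Stack: [-6, 6]
BINARY_OP - → -6 - 6 = -12. Stack: [-12]
STORE_FAST k → k=-12. Stack: []
LOAD_FAST y → push -2. Stack: [-2]
RETURN_VALUE → return -2.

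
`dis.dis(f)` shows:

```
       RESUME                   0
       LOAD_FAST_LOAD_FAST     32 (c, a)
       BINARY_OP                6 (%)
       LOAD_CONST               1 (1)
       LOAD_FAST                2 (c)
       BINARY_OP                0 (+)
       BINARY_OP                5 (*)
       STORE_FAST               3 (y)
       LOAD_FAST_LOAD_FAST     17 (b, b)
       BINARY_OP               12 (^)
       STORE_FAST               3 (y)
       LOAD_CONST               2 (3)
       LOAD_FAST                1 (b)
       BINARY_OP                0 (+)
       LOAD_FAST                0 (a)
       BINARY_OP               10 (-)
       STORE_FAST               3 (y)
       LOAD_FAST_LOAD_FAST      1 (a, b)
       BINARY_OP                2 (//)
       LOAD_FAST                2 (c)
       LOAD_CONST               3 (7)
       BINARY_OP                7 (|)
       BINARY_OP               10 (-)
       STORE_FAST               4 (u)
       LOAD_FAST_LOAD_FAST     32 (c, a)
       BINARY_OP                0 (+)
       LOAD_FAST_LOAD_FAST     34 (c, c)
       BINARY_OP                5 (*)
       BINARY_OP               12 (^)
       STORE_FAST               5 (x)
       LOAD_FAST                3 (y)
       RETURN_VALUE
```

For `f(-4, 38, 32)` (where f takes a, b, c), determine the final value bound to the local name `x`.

1052

LOAD_FAST_LOAD_FAST c,a → push 32,-4. Stack: [32, -4]
BINARY_OP % → 32 % -4 = 0. Stack: [0]
LOAD_CONST → push 1. Stack: [0, 1]
LOAD_FAST c → push 32. Stack: [0, 1, 32]
BINARY_OP + → 1 + 32 = 33. Stack: [0, 33]
BINARY_OP * → 0 * 33 = 0. Stack: [0]
STORE_FAST y → y=0. Stack: []
LOAD_FAST_LOAD_FAST b,b → push 38,38. Stack: [38, 38]
BINARY_OP ^ → 38 ^ 38 = 0. Stack: [0]
STORE_FAST y → y=0. Stack: []
LOAD_CONST → push 3. Stack: [3]
LOAD_FAST b → push 38. Stack: [3, 38]
BINARY_OP + → 3 + 38 = 41. Stack: [41]
LOAD_FAST a → push -4. Stack: [41, -4]
BINARY_OP - → 41 - -4 = 45. Stack: [45]
STORE_FAST y → y=45. Stack: []
LOAD_FAST_LOAD_FAST a,b → push -4,38. Stack: [-4, 38]
BINARY_OP // → -4 // 38 = -1. Stack: [-1]
LOAD_FAST c → push 32. Stack: [-1, 32]
LOAD_CONST → push 7. Stack: [-1, 32, 7]
BINARY_OP | → 32 | 7 = 39. Stack: [-1, 39]
BINARY_OP - → -1 - 39 = -40. Stack: [-40]
STORE_FAST u → u=-40. Stack: []
LOAD_FAST_LOAD_FAST c,a → push 32,-4. Stack: [32, -4]
BINARY_OP + → 32 + -4 = 28. Stack: [28]
LOAD_FAST_LOAD_FAST c,c → push 32,32. Stack: [28, 32, 32]
BINARY_OP * → 32 * 32 = 1024. Stack: [28, 1024]
BINARY_OP ^ → 28 ^ 1024 = 1052. Stack: [1052]
STORE_FAST x → x=1052. Stack: []
LOAD_FAST y → push 45. Stack: [45]
RETURN_VALUE → return 45.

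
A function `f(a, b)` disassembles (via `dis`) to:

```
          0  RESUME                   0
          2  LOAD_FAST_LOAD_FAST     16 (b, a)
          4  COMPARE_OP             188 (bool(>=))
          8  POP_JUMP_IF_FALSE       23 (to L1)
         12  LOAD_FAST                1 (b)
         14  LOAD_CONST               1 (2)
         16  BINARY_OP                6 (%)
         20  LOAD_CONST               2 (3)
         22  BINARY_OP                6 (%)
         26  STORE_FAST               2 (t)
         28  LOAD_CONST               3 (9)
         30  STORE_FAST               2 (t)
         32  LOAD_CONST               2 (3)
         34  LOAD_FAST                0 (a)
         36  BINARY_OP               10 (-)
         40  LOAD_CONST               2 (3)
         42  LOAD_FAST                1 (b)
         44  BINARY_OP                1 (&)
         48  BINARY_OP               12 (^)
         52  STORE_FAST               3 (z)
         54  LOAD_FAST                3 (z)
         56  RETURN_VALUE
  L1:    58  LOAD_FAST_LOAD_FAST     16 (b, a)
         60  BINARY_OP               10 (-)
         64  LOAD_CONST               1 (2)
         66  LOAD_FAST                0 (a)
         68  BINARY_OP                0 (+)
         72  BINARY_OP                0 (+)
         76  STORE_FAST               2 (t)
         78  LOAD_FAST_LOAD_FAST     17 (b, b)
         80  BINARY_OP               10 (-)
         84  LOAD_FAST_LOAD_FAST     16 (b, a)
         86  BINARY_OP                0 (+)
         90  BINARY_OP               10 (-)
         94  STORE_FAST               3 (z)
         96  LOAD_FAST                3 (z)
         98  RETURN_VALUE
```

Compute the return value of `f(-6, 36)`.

9

LOAD_FAST_LOAD_FAST b,a → push 36,-6. Stack: [36, -6]
COMPARE_OP bool(>=) → 36 vs -6 = True. Stack: [True]
POP_JUMP_IF_FALSE → pop True; no jump. Stack: []
LOAD_FAST b → push 36. Stack: [36]
LOAD_CONST → push 2. Stack: [36, 2]
BINARY_OP % → 36 % 2 = 0. Stack: [0]
LOAD_CONST → push 3. Stack: [0, 3]
BINARY_OP % → 0 % 3 = 0. Stack: [0]
STORE_FAST t → t=0. Stack: []
LOAD_CONST → push 9. Stack: [9]
STORE_FAST t → t=9. Stack: []
LOAD_CONST → push 3. Stack: [3]
LOAD_FAST a → push -6. Stack: [3, -6]
BINARY_OP - → 3 - -6 = 9. Stack: [9]
LOAD_CONST → push 3. Stack: [9, 3]
LOAD_FAST b → push 36. Stack: [9, 3, 36]
BINARY_OP & → 3 & 36 = 0. Stack: [9, 0]
BINARY_OP ^ → 9 ^ 0 = 9. Stack: [9]
STORE_FAST z → z=9. Stack: []
LOAD_FAST z → push 9. Stack: [9]
RETURN_VALUE → return 9.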